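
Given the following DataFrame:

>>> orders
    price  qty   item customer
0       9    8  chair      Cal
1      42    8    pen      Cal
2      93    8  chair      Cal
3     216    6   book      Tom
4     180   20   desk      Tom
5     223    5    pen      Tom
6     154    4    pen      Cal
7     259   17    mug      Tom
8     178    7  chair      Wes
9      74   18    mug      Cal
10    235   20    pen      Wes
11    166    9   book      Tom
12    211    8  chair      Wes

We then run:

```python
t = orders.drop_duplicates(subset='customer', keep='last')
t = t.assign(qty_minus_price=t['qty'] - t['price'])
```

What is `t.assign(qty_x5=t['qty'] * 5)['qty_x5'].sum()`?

drop duplicate customer (keep=last):
    price  qty   item customer
9      74   18    mug      Cal
11    166    9   book      Tom
12    211    8  chair      Wes
add column qty_minus_price = t['qty'] - t['price']:
    price  qty   item customer  qty_minus_price
9      74   18    mug      Cal              -56
11    166    9   book      Tom             -157
12    211    8  chair      Wes             -203
add column qty_x5 = t['qty'] * 5:
    price  qty   item customer  qty_minus_price  qty_x5
9      74   18    mug      Cal              -56      90
11    166    9   book      Tom             -157      45
12    211    8  chair      Wes             -203      40

175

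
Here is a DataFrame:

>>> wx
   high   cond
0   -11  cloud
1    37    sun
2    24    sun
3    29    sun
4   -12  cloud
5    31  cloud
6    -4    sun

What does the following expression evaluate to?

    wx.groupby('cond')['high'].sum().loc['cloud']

group by cond, sum of high:
cond
cloud     8
sun      86
Name: high, dtype: int64
Reading off the value at index 'cloud', we get 8.

8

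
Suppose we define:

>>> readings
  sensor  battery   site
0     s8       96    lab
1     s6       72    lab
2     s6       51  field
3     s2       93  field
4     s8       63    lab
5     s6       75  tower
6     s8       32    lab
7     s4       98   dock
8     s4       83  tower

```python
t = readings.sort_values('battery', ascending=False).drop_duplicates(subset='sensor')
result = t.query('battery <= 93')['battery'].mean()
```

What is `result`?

sort by battery descending:
  sensor  battery   site
7     s4       98   dock
0     s8       96    lab
3     s2       93  field
8     s4       83  tower
5     s6       75  tower
1     s6       72    lab
4     s8       63    lab
2     s6       51  field
6     s8       32    lab
drop duplicate sensor (keep=first):
  sensor  battery   site
7     s4       98   dock
0     s8       96    lab
3     s2       93  field
5     s6       75  tower
filter rows where battery <= 93:
  sensor  battery   site
3     s2       93  field
5     s6       75  tower
Reading off the mean of column 'battery', we get 84.0.

84.0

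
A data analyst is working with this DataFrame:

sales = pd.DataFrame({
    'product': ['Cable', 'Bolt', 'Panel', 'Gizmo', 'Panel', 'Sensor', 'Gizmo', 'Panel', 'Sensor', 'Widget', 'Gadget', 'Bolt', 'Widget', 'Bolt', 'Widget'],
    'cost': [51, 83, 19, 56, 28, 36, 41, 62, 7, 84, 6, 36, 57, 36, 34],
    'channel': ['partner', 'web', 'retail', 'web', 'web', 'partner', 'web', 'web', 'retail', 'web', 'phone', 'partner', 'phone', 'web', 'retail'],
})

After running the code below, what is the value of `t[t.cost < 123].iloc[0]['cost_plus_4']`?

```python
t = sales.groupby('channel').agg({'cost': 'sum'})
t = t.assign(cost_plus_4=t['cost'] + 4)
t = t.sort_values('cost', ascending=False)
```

67

group by channel, sum of cost:
         cost
channel      
partner   123
phone      63
retail     60
web       390
add column cost_plus_4 = t['cost'] + 4:
         cost  cost_plus_4
channel                   
partner   123          127
phone      63           67
retail     60           64
web       390          394
sort by cost descending:
         cost  cost_plus_4
channel                   
web       390          394
partner   123          127
phone      63           67
retail     60           64
filter rows where cost < 123:
         cost  cost_plus_4
channel                   
phone      63           67
retail     60           64
So iloc[0]['cost_plus_4'] = 67.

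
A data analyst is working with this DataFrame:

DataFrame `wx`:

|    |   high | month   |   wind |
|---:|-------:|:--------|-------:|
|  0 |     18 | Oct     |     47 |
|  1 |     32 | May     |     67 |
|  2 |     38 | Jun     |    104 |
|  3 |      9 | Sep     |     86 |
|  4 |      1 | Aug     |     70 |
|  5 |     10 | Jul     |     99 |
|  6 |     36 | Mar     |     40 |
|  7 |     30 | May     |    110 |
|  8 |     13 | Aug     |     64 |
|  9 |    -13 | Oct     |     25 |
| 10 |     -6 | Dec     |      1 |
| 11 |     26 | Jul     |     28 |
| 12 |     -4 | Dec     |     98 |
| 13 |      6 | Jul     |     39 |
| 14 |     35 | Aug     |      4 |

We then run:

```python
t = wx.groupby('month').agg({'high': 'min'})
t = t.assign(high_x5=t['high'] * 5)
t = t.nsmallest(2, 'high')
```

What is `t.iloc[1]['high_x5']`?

-30

group by month, min of high:
       high
month      
Aug       1
Dec      -6
Jul       6
Jun      38
Mar      36
May      30
Oct     -13
Sep       9
add column high_x5 = t['high'] * 5:
       high  high_x5
month               
Aug       1        5
Dec      -6      -30
Jul       6       30
Jun      38      190
Mar      36      180
May      30      150
Oct     -13      -65
Sep       9       45
take 2 rows with smallest high:
       high  high_x5
month               
Oct     -13      -65
Dec      -6      -30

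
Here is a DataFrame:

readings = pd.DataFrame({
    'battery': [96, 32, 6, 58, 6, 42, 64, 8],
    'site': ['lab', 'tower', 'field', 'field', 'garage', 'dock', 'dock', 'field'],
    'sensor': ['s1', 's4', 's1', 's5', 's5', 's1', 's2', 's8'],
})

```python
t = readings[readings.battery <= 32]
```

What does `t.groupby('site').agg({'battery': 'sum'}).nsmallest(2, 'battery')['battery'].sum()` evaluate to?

20

filter rows where battery <= 32:
   battery    site sensor
1       32   tower     s4
2        6   field     s1
4        6  garage     s5
7        8   field     s8
group by site, sum of battery:
        battery
site           
field        14
garage        6
tower        32
take 2 rows with smallest battery:
        battery
site           
garage        6
field        14
Taking the sum of column 'battery' gives 20.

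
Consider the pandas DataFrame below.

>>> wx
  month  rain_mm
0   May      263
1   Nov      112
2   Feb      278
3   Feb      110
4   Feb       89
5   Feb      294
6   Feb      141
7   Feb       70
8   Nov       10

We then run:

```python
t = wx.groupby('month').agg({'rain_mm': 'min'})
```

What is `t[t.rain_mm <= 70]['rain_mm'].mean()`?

40.0

group by month, min of rain_mm:
       rain_mm
month         
Feb         70
May        263
Nov         10
filter rows where rain_mm <= 70:
       rain_mm
month         
Feb         70
Nov         10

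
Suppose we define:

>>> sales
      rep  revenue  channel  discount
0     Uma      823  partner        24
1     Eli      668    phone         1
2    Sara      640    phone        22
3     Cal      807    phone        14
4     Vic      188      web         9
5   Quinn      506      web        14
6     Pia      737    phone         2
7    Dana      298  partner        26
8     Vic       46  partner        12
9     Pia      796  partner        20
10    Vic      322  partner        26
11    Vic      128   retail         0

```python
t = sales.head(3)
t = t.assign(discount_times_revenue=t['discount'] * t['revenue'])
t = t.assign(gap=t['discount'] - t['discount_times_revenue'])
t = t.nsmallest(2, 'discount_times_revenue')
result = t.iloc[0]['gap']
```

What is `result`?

-667

take first 3 rows:
    rep  revenue  channel  discount
0   Uma      823  partner        24
1   Eli      668    phone         1
2  Sara      640    phone        22
add column discount_times_revenue = t['discount'] * t['revenue']:
    rep  revenue  channel  discount  discount_times_revenue
0   Uma      823  partner        24                   19752
1   Eli      668    phone         1                     668
2  Sara      640    phone        22                   14080
add column gap = t['discount'] - t['discount_times_revenue']:
    rep  revenue  channel  discount  discount_times_revenue    gap
0   Uma      823  partner        24                   19752 -19728
1   Eli      668    phone         1                     668   -667
2  Sara      640    phone        22                   14080 -14058
take 2 rows with smallest discount_times_revenue:
    rep  revenue channel  discount  discount_times_revenue    gap
1   Eli      668   phone         1                     668   -667
2  Sara      640   phone        22                   14080 -14058
Finally, value at position 0, column 'gap' = -667.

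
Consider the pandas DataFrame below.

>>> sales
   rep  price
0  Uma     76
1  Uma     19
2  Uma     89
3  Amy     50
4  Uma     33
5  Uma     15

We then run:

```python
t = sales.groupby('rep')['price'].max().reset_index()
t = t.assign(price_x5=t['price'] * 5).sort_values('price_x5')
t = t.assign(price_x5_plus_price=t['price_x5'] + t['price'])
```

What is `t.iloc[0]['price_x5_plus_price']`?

300

group by rep, max of price:
rep
Amy    50
Uma    89
Name: price, dtype: int64
reset_index():
   rep  price
0  Amy     50
1  Uma     89
add column price_x5 = t['price'] * 5:
   rep  price  price_x5
0  Amy     50       250
1  Uma     89       445
sort by price_x5:
   rep  price  price_x5
0  Amy     50       250
1  Uma     89       445
add column price_x5_plus_price = t['price_x5'] + t['price']:
   rep  price  price_x5  price_x5_plus_price
0  Amy     50       250                  300
1  Uma     89       445                  534
Taking the value at position 0, column 'price_x5_plus_price' gives 300.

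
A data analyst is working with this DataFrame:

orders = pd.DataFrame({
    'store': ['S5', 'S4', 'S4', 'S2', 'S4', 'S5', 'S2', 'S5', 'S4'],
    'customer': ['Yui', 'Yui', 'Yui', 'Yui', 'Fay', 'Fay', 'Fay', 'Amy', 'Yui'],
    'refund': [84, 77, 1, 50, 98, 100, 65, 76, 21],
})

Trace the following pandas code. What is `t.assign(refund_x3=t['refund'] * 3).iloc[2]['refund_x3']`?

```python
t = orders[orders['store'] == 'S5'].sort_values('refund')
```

300

filter rows where store == 'S5':
  store customer  refund
0    S5      Yui      84
5    S5      Fay     100
7    S5      Amy      76
sort by refund:
  store customer  refund
7    S5      Amy      76
0    S5      Yui      84
5    S5      Fay     100
add column refund_x3 = t['refund'] * 3:
  store customer  refund  refund_x3
7    S5      Amy      76        228
0    S5      Yui      84        252
5    S5      Fay     100        300
Hence 300.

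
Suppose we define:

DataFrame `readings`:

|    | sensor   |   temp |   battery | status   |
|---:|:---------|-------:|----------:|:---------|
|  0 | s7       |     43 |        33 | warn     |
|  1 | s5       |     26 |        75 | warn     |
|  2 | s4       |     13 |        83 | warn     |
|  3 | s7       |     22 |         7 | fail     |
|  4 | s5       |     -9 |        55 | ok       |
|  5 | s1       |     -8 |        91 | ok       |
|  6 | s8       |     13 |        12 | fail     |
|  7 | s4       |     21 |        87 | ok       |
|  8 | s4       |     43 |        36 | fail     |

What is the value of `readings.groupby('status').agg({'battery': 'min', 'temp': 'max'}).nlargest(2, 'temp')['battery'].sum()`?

40

group by status: min(battery), max(temp):
        battery  temp
status               
fail          7    43
ok           55    21
warn         33    43
take 2 rows with largest temp:
        battery  temp
status               
fail          7    43
warn         33    43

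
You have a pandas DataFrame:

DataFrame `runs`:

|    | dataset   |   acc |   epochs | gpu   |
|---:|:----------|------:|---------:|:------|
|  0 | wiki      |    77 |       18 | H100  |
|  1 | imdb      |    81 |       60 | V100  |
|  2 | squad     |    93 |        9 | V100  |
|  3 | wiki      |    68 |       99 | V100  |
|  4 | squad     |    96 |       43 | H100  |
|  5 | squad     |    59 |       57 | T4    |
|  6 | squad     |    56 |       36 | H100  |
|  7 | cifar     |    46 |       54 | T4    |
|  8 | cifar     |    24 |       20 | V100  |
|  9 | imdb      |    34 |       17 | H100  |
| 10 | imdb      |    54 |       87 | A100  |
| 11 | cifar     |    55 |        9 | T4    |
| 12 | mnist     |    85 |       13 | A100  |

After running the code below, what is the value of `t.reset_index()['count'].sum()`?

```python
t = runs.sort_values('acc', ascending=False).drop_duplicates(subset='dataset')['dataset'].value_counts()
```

sort by acc descending:
   dataset  acc  epochs   gpu
4    squad   96      43  H100
2    squad   93       9  V100
12   mnist   85      13  A100
1     imdb   81      60  V100
0     wiki   77      18  H100
3     wiki   68      99  V100
5    squad   59      57    T4
6    squad   56      36  H100
11   cifar   55       9    T4
10    imdb   54      87  A100
7    cifar   46      54    T4
9     imdb   34      17  H100
8    cifar   24      20  V100
drop duplicate dataset (keep=first):
   dataset  acc  epochs   gpu
4    squad   96      43  H100
12   mnist   85      13  A100
1     imdb   81      60  V100
0     wiki   77      18  H100
11   cifar   55       9    T4
value_counts of dataset:
dataset
squad    1
mnist    1
imdb     1
wiki     1
cifar    1
Name: count, dtype: int64
reset_index():
  dataset  count
0   squad      1
1   mnist      1
2    imdb      1
3    wiki      1
4   cifar      1
Taking the sum of column 'count' gives 5.

5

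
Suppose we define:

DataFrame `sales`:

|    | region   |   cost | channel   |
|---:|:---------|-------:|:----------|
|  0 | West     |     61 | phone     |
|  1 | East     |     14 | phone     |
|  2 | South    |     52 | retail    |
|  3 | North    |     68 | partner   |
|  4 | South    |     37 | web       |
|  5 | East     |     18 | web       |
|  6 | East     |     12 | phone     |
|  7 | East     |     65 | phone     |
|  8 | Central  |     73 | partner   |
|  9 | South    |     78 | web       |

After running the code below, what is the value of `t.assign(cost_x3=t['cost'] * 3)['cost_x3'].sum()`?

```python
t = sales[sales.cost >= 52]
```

1191

filter rows where cost >= 52:
    region  cost  channel
0     West    61    phone
2    South    52   retail
3    North    68  partner
7     East    65    phone
8  Central    73  partner
9    South    78      web
add column cost_x3 = t['cost'] * 3:
    region  cost  channel  cost_x3
0     West    61    phone      183
2    South    52   retail      156
3    North    68  partner      204
7     East    65    phone      195
8  Central    73  partner      219
9    South    78      web      234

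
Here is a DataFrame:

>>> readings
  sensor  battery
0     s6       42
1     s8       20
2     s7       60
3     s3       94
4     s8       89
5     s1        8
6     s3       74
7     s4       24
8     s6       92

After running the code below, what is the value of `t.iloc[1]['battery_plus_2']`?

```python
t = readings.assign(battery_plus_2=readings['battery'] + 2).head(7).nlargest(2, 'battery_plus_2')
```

add column battery_plus_2 = readings['battery'] + 2:
  sensor  battery  battery_plus_2
0     s6       42              44
1     s8       20              22
2     s7       60              62
3     s3       94              96
4     s8       89              91
5     s1        8              10
6     s3       74              76
7     s4       24              26
8     s6       92              94
take first 7 rows:
  sensor  battery  battery_plus_2
0     s6       42              44
1     s8       20              22
2     s7       60              62
3     s3       94              96
4     s8       89              91
5     s1        8              10
6     s3       74              76
take 2 rows with largest battery_plus_2:
  sensor  battery  battery_plus_2
3     s3       94              96
4     s8       89              91
Hence 91.

91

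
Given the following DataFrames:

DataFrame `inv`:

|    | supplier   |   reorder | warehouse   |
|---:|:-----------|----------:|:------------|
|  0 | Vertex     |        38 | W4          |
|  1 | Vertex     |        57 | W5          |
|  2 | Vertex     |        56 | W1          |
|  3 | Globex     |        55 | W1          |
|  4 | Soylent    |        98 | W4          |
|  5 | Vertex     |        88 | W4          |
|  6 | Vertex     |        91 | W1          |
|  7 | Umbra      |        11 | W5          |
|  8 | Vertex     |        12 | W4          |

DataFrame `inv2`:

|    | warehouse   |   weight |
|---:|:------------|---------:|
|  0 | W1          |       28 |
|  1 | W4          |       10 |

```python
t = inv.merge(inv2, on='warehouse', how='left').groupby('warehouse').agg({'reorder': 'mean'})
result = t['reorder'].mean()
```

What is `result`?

merge on 'warehouse' (how='left') → 9 rows:
  supplier  reorder warehouse  weight
0   Vertex       38        W4    10.0
1   Vertex       57        W5     NaN
2   Vertex       56        W1    28.0
3   Globex       55        W1    28.0
4  Soylent       98        W4    10.0
5   Vertex       88        W4    10.0
6   Vertex       91        W1    28.0
7    Umbra       11        W5     NaN
8   Vertex       12        W4    10.0
group by warehouse, mean of reorder:
             reorder
warehouse           
W1         67.333333
W4         59.000000
W5         34.000000

53.4444444444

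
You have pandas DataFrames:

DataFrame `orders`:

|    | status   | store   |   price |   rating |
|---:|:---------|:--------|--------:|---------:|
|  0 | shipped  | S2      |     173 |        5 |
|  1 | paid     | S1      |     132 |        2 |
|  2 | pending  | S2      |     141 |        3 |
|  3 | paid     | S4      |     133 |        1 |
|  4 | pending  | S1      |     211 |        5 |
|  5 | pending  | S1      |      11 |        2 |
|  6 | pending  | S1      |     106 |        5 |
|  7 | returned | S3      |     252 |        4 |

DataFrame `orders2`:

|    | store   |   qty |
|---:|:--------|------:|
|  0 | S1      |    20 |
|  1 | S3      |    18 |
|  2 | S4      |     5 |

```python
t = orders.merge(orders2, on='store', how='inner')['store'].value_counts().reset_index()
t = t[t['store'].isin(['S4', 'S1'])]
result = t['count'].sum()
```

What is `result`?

5

merge on 'store' (how='inner') → 6 rows:
     status store  price  rating  qty
0      paid    S1    132       2   20
1      paid    S4    133       1    5
2   pending    S1    211       5   20
3   pending    S1     11       2   20
4   pending    S1    106       5   20
5  returned    S3    252       4   18
value_counts of store:
store
S1    4
S4    1
S3    1
Name: count, dtype: int64
reset_index():
  store  count
0    S1      4
1    S4      1
2    S3      1
filter rows where store in ['S4', 'S1']:
  store  count
0    S1      4
1    S4      1
Then the sum of column 'count': 5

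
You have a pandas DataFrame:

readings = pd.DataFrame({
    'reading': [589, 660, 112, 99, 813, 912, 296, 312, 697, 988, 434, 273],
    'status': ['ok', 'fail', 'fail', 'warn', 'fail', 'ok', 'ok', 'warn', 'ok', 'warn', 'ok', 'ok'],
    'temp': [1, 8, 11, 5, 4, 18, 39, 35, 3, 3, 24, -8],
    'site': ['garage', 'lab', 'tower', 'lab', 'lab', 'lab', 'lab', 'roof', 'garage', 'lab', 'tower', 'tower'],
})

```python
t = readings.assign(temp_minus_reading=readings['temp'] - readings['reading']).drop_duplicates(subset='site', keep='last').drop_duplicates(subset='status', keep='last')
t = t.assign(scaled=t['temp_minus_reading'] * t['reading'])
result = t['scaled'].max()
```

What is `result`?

add column temp_minus_reading = readings['temp'] - readings['reading']:
    reading status  temp    site  temp_minus_reading
0       589     ok     1  garage                -588
1       660   fail     8     lab                -652
2       112   fail    11   tower                -101
3        99   warn     5     lab                 -94
4       813   fail     4     lab                -809
5       912     ok    18     lab                -894
6       296     ok    39     lab                -257
7       312   warn    35    roof                -277
8       697     ok     3  garage                -694
9       988   warn     3     lab                -985
10      434     ok    24   tower                -410
11      273     ok    -8   tower                -281
drop duplicate site (keep=last):
    reading status  temp    site  temp_minus_reading
7       312   warn    35    roof                -277
8       697     ok     3  garage                -694
9       988   warn     3     lab                -985
11      273     ok    -8   tower                -281
drop duplicate status (keep=last):
    reading status  temp   site  temp_minus_reading
9       988   warn     3    lab                -985
11      273     ok    -8  tower                -281
add column scaled = t['temp_minus_reading'] * t['reading']:
    reading status  temp   site  temp_minus_reading  scaled
9       988   warn     3    lab                -985 -973180
11      273     ok    -8  tower                -281  -76713

-76713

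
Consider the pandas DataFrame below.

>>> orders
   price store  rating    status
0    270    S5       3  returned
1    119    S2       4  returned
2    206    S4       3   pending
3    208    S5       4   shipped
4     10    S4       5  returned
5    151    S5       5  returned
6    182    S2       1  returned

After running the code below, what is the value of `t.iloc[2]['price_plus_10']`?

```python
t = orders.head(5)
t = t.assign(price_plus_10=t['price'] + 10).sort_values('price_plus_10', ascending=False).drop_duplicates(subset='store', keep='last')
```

20

take first 5 rows:
   price store  rating    status
0    270    S5       3  returned
1    119    S2       4  returned
2    206    S4       3   pending
3    208    S5       4   shipped
4     10    S4       5  returned
add column price_plus_10 = t['price'] + 10:
   price store  rating    status  price_plus_10
0    270    S5       3  returned            280
1    119    S2       4  returned            129
2    206    S4       3   pending            216
3    208    S5       4   shipped            218
4     10    S4       5  returned             20
sort by price_plus_10 descending:
   price store  rating    status  price_plus_10
0    270    S5       3  returned            280
3    208    S5       4   shipped            218
2    206    S4       3   pending            216
1    119    S2       4  returned            129
4     10    S4       5  returned             20
drop duplicate store (keep=last):
   price store  rating    status  price_plus_10
3    208    S5       4   shipped            218
1    119    S2       4  returned            129
4     10    S4       5  returned             20
Reading off the value at position 2, column 'price_plus_10', we get 20.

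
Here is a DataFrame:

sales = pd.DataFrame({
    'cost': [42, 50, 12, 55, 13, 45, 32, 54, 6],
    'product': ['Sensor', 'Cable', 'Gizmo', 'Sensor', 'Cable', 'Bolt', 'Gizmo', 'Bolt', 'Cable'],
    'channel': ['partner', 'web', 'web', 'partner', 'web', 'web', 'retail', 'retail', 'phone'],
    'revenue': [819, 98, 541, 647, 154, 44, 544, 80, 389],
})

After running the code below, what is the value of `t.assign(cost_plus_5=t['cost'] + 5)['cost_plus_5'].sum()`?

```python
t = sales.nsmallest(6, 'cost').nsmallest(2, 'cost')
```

28

take 6 rows with smallest cost:
   cost product  channel  revenue
8     6   Cable    phone      389
2    12   Gizmo      web      541
4    13   Cable      web      154
6    32   Gizmo   retail      544
0    42  Sensor  partner      819
5    45    Bolt      web       44
take 2 rows with smallest cost:
   cost product channel  revenue
8     6   Cable   phone      389
2    12   Gizmo     web      541
add column cost_plus_5 = t['cost'] + 5:
   cost product channel  revenue  cost_plus_5
8     6   Cable   phone      389           11
2    12   Gizmo     web      541           17
So sum() = 28.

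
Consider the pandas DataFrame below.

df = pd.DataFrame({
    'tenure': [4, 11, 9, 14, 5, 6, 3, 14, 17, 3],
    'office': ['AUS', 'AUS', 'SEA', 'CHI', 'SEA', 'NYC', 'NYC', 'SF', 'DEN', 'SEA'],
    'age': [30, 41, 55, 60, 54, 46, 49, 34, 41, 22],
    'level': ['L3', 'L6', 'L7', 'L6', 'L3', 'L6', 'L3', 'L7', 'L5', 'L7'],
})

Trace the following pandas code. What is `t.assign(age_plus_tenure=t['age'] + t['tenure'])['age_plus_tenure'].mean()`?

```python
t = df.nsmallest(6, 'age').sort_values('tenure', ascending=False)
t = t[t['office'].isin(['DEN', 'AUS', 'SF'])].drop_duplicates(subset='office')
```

take 6 rows with smallest age:
   tenure office  age level
9       3    SEA   22    L7
0       4    AUS   30    L3
7      14     SF   34    L7
1      11    AUS   41    L6
8      17    DEN   41    L5
5       6    NYC   46    L6
sort by tenure descending:
   tenure office  age level
8      17    DEN   41    L5
7      14     SF   34    L7
1      11    AUS   41    L6
5       6    NYC   46    L6
0       4    AUS   30    L3
9       3    SEA   22    L7
filter rows where office in ['DEN', 'AUS', 'SF']:
   tenure office  age level
8      17    DEN   41    L5
7      14     SF   34    L7
1      11    AUS   41    L6
0       4    AUS   30    L3
drop duplicate office (keep=first):
   tenure office  age level
8      17    DEN   41    L5
7      14     SF   34    L7
1      11    AUS   41    L6
add column age_plus_tenure = t['age'] + t['tenure']:
   tenure office  age level  age_plus_tenure
8      17    DEN   41    L5               58
7      14     SF   34    L7               48
1      11    AUS   41    L6               52
mean of column 'age_plus_tenure' → 52.6666666667

52.6666666667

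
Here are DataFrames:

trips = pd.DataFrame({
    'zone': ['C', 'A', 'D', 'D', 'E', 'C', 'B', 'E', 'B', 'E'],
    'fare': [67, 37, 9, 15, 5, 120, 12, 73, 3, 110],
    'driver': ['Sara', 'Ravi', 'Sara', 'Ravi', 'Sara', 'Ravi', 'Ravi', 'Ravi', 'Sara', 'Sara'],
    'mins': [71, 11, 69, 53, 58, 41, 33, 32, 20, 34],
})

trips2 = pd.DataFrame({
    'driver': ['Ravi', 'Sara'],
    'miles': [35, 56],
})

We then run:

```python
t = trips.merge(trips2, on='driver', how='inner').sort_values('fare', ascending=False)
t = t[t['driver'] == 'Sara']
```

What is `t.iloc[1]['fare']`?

67

merge on 'driver' (how='inner') → 10 rows:
  zone  fare driver  mins  miles
0    C    67   Sara    71     56
1    A    37   Ravi    11     35
2    D     9   Sara    69     56
3    D    15   Ravi    53     35
4    E     5   Sara    58     56
5    C   120   Ravi    41     35
6    B    12   Ravi    33     35
7    E    73   Ravi    32     35
8    B     3   Sara    20     56
9    E   110   Sara    34     56
sort by fare descending:
  zone  fare driver  mins  miles
5    C   120   Ravi    41     35
9    E   110   Sara    34     56
7    E    73   Ravi    32     35
0    C    67   Sara    71     56
1    A    37   Ravi    11     35
3    D    15   Ravi    53     35
6    B    12   Ravi    33     35
2    D     9   Sara    69     56
4    E     5   Sara    58     56
8    B     3   Sara    20     56
filter rows where driver == 'Sara':
  zone  fare driver  mins  miles
9    E   110   Sara    34     56
0    C    67   Sara    71     56
2    D     9   Sara    69     56
4    E     5   Sara    58     56
8    B     3   Sara    20     56
Taking the value at position 1, column 'fare' gives 67.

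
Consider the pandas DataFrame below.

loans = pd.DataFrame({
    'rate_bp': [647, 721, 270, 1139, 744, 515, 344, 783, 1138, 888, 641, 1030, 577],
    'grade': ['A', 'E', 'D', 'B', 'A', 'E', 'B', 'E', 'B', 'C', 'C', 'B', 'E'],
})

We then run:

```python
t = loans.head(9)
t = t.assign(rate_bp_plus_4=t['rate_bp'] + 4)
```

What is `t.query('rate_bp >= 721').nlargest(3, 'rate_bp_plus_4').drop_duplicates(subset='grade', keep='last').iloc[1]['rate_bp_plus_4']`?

take first 9 rows:
   rate_bp grade
0      647     A
1      721     E
2      270     D
3     1139     B
4      744     A
5      515     E
6      344     B
7      783     E
8     1138     B
add column rate_bp_plus_4 = t['rate_bp'] + 4:
   rate_bp grade  rate_bp_plus_4
0      647     A             651
1      721     E             725
2      270     D             274
3     1139     B            1143
4      744     A             748
5      515     E             519
6      344     B             348
7      783     E             787
8     1138     B            1142
filter rows where rate_bp >= 721:
   rate_bp grade  rate_bp_plus_4
1      721     E             725
3     1139     B            1143
4      744     A             748
7      783     E             787
8     1138     B            1142
take 3 rows with largest rate_bp_plus_4:
   rate_bp grade  rate_bp_plus_4
3     1139     B            1143
8     1138     B            1142
7      783     E             787
drop duplicate grade (keep=last):
   rate_bp grade  rate_bp_plus_4
8     1138     B            1142
7      783     E             787
Reading off the value at position 1, column 'rate_bp_plus_4', we get 787.

787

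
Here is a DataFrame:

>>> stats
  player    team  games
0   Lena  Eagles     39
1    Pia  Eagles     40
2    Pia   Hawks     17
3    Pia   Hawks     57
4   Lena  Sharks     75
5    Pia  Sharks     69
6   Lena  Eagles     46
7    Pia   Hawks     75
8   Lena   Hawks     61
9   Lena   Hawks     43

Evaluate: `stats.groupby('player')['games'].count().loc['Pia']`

group by player, count of games:
player
Lena    5
Pia     5
Name: games, dtype: int64
So loc['Pia'] = 5.

5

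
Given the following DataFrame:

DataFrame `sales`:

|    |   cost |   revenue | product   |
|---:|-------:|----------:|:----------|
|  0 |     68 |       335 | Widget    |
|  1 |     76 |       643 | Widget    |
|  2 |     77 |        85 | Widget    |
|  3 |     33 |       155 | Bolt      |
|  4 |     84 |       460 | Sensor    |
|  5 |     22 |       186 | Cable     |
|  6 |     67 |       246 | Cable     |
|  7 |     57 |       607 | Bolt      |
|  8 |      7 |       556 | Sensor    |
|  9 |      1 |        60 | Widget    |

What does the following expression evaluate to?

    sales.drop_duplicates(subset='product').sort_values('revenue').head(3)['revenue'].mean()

drop duplicate product (keep=first):
   cost  revenue product
0    68      335  Widget
3    33      155    Bolt
4    84      460  Sensor
5    22      186   Cable
sort by revenue:
   cost  revenue product
3    33      155    Bolt
5    22      186   Cable
0    68      335  Widget
4    84      460  Sensor
take first 3 rows:
   cost  revenue product
3    33      155    Bolt
5    22      186   Cable
0    68      335  Widget

225.333333333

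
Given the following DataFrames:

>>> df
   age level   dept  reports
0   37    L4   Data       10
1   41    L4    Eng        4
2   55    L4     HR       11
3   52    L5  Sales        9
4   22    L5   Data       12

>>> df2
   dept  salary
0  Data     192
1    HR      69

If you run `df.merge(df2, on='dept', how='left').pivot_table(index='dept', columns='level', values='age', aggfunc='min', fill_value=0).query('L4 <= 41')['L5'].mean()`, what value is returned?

merge on 'dept' (how='left') → 5 rows:
   age level   dept  reports  salary
0   37    L4   Data       10   192.0
1   41    L4    Eng        4     NaN
2   55    L4     HR       11    69.0
3   52    L5  Sales        9     NaN
4   22    L5   Data       12   192.0
pivot: rows=dept, cols=level, min(age):
level  L4  L5
dept         
Data   37  22
Eng    41   0
HR     55   0
Sales   0  52
filter rows where L4 <= 41:
level  L4  L5
dept         
Data   37  22
Eng    41   0
Sales   0  52
Finally, mean of column 'L5' = 24.6666666667.

24.6666666667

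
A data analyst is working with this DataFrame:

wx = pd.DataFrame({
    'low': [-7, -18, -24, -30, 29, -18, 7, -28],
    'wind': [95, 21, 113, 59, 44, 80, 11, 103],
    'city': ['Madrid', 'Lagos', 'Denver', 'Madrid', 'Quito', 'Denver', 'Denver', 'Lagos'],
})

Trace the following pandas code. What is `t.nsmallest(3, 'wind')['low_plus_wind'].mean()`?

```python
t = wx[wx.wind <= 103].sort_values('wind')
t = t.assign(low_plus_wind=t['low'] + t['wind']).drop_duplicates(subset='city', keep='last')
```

filter rows where wind <= 103:
   low  wind    city
0   -7    95  Madrid
1  -18    21   Lagos
3  -30    59  Madrid
4   29    44   Quito
5  -18    80  Denver
6    7    11  Denver
7  -28   103   Lagos
sort by wind:
   low  wind    city
6    7    11  Denver
1  -18    21   Lagos
4   29    44   Quito
3  -30    59  Madrid
5  -18    80  Denver
0   -7    95  Madrid
7  -28   103   Lagos
add column low_plus_wind = t['low'] + t['wind']:
   low  wind    city  low_plus_wind
6    7    11  Denver             18
1  -18    21   Lagos              3
4   29    44   Quito             73
3  -30    59  Madrid             29
5  -18    80  Denver             62
0   -7    95  Madrid             88
7  -28   103   Lagos             75
drop duplicate city (keep=last):
   low  wind    city  low_plus_wind
4   29    44   Quito             73
5  -18    80  Denver             62
0   -7    95  Madrid             88
7  -28   103   Lagos             75
take 3 rows with smallest wind:
   low  wind    city  low_plus_wind
4   29    44   Quito             73
5  -18    80  Denver             62
0   -7    95  Madrid             88

74.3333333333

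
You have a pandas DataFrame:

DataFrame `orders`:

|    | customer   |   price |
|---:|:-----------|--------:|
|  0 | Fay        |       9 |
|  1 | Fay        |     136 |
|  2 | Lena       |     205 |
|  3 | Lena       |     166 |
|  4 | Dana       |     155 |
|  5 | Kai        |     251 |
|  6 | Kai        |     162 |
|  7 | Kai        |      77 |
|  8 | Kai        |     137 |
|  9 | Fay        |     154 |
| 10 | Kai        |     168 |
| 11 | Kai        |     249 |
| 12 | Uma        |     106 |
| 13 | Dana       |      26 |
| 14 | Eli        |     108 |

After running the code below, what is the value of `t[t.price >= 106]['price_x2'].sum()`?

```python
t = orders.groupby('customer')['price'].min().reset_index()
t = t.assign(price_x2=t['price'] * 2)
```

760

group by customer, min of price:
customer
Dana     26
Eli     108
Fay       9
Kai      77
Lena    166
Uma     106
Name: price, dtype: int64
reset_index():
  customer  price
0     Dana     26
1      Eli    108
2      Fay      9
3      Kai     77
4     Lena    166
5      Uma    106
add column price_x2 = t['price'] * 2:
  customer  price  price_x2
0     Dana     26        52
1      Eli    108       216
2      Fay      9        18
3      Kai     77       154
4     Lena    166       332
5      Uma    106       212
filter rows where price >= 106:
  customer  price  price_x2
1      Eli    108       216
4     Lena    166       332
5      Uma    106       212
Then the sum of column 'price_x2': 760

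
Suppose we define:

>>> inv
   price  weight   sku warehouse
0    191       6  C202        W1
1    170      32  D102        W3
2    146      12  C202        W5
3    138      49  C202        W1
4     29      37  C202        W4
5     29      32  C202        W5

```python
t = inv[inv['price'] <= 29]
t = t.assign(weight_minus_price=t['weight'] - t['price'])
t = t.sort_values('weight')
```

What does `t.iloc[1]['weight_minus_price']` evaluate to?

filter rows where price <= 29:
   price  weight   sku warehouse
4     29      37  C202        W4
5     29      32  C202        W5
add column weight_minus_price = t['weight'] - t['price']:
   price  weight   sku warehouse  weight_minus_price
4     29      37  C202        W4                   8
5     29      32  C202        W5                   3
sort by weight:
   price  weight   sku warehouse  weight_minus_price
5     29      32  C202        W5                   3
4     29      37  C202        W4                   8

8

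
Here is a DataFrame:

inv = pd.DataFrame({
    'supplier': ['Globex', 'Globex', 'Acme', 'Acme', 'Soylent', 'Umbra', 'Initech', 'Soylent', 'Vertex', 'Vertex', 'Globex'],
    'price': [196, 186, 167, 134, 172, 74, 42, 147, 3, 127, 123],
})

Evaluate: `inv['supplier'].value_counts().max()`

3

value_counts of supplier:
supplier
Globex     3
Acme       2
Soylent    2
Vertex     2
Umbra      1
Initech    1
Name: count, dtype: int64
Then the max of the resulting series: 3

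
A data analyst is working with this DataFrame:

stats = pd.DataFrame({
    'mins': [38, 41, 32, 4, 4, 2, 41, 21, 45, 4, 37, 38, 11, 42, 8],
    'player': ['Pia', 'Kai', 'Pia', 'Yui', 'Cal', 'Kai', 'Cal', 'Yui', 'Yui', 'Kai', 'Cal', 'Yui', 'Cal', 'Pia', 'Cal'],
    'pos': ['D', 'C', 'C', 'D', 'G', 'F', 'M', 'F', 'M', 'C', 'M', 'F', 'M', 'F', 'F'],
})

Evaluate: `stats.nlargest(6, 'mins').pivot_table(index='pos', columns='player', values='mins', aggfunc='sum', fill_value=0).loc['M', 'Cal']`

41

take 6 rows with largest mins:
    mins player pos
8     45    Yui   M
13    42    Pia   F
1     41    Kai   C
6     41    Cal   M
0     38    Pia   D
11    38    Yui   F
pivot: rows=pos, cols=player, sum(mins):
player  Cal  Kai  Pia  Yui
pos                       
C         0   41    0    0
D         0    0   38    0
F         0    0   42   38
M        41    0    0   45
Then the value at row 'M', column 'Cal': 41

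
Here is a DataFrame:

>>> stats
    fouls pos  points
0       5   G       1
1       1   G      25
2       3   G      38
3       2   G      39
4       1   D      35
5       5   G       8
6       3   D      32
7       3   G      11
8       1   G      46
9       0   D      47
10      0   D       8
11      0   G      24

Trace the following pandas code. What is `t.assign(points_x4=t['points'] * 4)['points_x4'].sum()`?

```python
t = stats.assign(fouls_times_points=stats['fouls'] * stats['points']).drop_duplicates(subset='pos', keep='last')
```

128

add column fouls_times_points = stats['fouls'] * stats['points']:
    fouls pos  points  fouls_times_points
0       5   G       1                   5
1       1   G      25                  25
2       3   G      38                 114
3       2   G      39                  78
4       1   D      35                  35
5       5   G       8                  40
6       3   D      32                  96
7       3   G      11                  33
8       1   G      46                  46
9       0   D      47                   0
10      0   D       8                   0
11      0   G      24                   0
drop duplicate pos (keep=last):
    fouls pos  points  fouls_times_points
10      0   D       8                   0
11      0   G      24                   0
add column points_x4 = t['points'] * 4:
    fouls pos  points  fouls_times_points  points_x4
10      0   D       8                   0         32
11      0   G      24                   0         96
The sum of column 'points_x4' is 128.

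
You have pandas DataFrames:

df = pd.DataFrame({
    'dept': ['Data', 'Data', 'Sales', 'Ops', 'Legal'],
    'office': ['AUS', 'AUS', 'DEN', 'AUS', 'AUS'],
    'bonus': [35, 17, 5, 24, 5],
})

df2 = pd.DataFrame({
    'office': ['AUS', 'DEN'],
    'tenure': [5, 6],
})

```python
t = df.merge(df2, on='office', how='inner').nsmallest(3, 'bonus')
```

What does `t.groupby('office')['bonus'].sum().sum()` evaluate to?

merge on 'office' (how='inner') → 5 rows:
    dept office  bonus  tenure
0   Data    AUS     35       5
1   Data    AUS     17       5
2  Sales    DEN      5       6
3    Ops    AUS     24       5
4  Legal    AUS      5       5
take 3 rows with smallest bonus:
    dept office  bonus  tenure
2  Sales    DEN      5       6
4  Legal    AUS      5       5
1   Data    AUS     17       5
group by office, sum of bonus:
office
AUS    22
DEN     5
Name: bonus, dtype: int64
Finally, sum of the resulting series = 27.

27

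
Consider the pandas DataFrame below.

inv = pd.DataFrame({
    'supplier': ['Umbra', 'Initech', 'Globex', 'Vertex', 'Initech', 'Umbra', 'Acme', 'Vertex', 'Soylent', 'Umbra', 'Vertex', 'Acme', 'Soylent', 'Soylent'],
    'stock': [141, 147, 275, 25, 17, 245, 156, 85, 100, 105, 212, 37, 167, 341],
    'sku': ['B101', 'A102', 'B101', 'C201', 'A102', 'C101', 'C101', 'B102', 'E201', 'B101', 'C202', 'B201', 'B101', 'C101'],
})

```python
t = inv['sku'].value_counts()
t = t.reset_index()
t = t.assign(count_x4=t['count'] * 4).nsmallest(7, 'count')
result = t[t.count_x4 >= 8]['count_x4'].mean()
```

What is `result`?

10.0

value_counts of sku:
sku
B101    4
C101    3
A102    2
C201    1
B102    1
E201    1
C202    1
B201    1
Name: count, dtype: int64
reset_index():
    sku  count
0  B101      4
1  C101      3
2  A102      2
3  C201      1
4  B102      1
5  E201      1
6  C202      1
7  B201      1
add column count_x4 = t['count'] * 4:
    sku  count  count_x4
0  B101      4        16
1  C101      3        12
2  A102      2         8
3  C201      1         4
4  B102      1         4
5  E201      1         4
6  C202      1         4
7  B201      1         4
take 7 rows with smallest count:
    sku  count  count_x4
3  C201      1         4
4  B102      1         4
5  E201      1         4
6  C202      1         4
7  B201      1         4
2  A102      2         8
1  C101      3        12
filter rows where count_x4 >= 8:
    sku  count  count_x4
2  A102      2         8
1  C101      3        12
Hence 10.0.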